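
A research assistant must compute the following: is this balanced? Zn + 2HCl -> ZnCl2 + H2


Equation: Zn + 2HCl -> ZnCl2 + H2
Check atoms: Cl: 2=2, H: 2=2, Zn: 1=1
Balanced

Yes, balanced


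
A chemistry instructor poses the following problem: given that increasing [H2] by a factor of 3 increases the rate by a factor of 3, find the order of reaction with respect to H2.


rate ∝ [H2]^n
3^n = 3 → n = 1
Order in H2: 1

1


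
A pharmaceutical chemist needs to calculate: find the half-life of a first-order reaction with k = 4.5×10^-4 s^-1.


t½ = ln2/k = 0.693147/(4.5×10^-4 s^-1)
= 1540 s

1540 s


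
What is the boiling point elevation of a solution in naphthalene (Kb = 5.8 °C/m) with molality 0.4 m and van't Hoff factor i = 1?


ΔTb = Kb × m × i
= 5.8 × 0.4 × 1
= 2.32 °C

2.32 °C


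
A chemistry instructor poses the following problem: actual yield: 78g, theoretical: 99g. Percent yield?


% yield = actual/theoretical × 100
= 78/99 × 100
= 78.79%

78.79%


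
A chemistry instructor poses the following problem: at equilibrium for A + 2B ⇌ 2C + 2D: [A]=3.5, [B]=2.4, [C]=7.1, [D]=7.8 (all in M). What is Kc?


Kc = [C]^2[D]^2/([A][B]^2)
= (7.1^2 × 7.8^2)/(3.5^1 × 2.4^2)
= 3066.9444/20.16
= 152.1

152.1


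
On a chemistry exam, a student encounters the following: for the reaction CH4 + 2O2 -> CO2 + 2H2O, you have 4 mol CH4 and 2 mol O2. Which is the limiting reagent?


Mole ratio available / coefficient:
  CH4: 4/1 = 4.000
  O2: 2/2 = 1.000
Smaller ratio is limiting.

O2


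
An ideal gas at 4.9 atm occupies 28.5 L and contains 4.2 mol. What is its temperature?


PV = nRT  (R = 0.08206 L·atm/(mol·K))
T = PV/(nR) = 4.9×28.5/(4.2×0.08206)
= 139.65/0.344652
= 405.19 K

405.19 K


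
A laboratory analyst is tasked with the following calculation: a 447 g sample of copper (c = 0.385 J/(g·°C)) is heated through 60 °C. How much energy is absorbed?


q = mcΔT = 447 × 0.385 × 60
= 10325.70 J

10325.70 J


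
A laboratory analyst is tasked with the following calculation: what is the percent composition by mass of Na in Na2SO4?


M(Na2SO4) = 2×22.99 + 1×32.07 + 4×16.0 = 142.05 g/mol
Mass of Na = 2 × 22.99 = 45.98 g/mol
% Na = 45.98/142.05 × 100 = 32.37%

32.37%


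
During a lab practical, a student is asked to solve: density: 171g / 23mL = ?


ρ = mass/volume
= 171/23
= 7.435 g/mL

7.435 g/mL


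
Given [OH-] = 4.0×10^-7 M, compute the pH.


pOH = -log10([OH-]) = -log10(4.0×10^-7)
= 7 - log10(4.0) = 6.4
pH = 14 - pOH = 14 - 6.4 = 7.6

7.6


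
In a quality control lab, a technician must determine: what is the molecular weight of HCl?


M(HCl) = 1×1.008 + 1×35.45
= 1.01 + 35.45
= 36.46 g/mol

36.46 g/mol


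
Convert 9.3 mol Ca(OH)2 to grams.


M(Ca(OH)2) = 74.1 g/mol
mass = n × M = 9.3 × 74.1 = 689.13 g

689.13 g


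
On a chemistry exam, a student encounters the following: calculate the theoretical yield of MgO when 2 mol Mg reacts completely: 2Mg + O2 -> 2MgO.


Mole ratio MgO:Mg = 2:2
n(MgO) = 2 × 2/2 = 2.000 mol
mass = 2.000 × 40.31 = 80.62 g

80.62 g


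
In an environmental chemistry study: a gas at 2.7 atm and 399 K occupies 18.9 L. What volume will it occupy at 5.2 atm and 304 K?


P1V1/T1 = P2V2/T2
V2 = P1V1T2/(T1P2)
= 2.7×18.9×304/(399×5.2)
= 7.477 L

7.477 L


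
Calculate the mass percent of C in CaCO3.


M(CaCO3) = 1×40.08 + 1×12.01 + 3×16.0 = 100.09 g/mol
Mass of C = 1 × 12.01 = 12.01 g/mol
% C = 12.01/100.09 × 100 = 12.00%

12.00%


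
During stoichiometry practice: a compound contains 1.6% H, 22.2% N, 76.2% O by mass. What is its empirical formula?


Assume 100 g sample. Moles of each element:
  H: 1.6/1.008 = 1.587 mol
  N: 22.2/14.01 = 1.585 mol
  O: 76.2/16.0 = 4.763 mol
Divide by smallest (1.585):
  H: 1.587/1.585 = 1.0
  N: 1.585/1.585 = 1.0
  O: 4.763/1.585 = 3.01
Empirical formula: HNO3

HNO3


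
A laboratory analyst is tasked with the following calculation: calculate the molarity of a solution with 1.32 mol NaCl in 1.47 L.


M = n/V = 1.32/1.47 = 0.898 mol/L

0.898 M


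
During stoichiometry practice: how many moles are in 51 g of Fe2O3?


M(Fe2O3) = 159.7 g/mol
n = mass/M = 51/159.7 = 0.3193 mol

0.3193 mol


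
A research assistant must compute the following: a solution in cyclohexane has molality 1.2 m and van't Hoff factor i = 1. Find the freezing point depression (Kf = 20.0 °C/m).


ΔTf = Kf × m × i
= 20.0 × 1.2 × 1
= 24.0 °C

24.0 °C


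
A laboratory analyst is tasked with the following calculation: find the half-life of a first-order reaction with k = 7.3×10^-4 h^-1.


t½ = ln2/k = 0.693147/(7.3×10^-4 h^-1)
= 949.5 h

949.5 h


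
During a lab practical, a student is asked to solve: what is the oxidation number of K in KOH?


Group 1 metal: +1
Oxidation number: +1

+1


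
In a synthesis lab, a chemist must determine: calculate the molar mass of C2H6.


M(C2H6) = 2×12.01 + 6×1.008
= 24.02 + 6.05
= 30.07 g/mol

30.07 g/mol


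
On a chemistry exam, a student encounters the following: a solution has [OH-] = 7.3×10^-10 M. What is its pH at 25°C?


pOH = -log10([OH-]) = -log10(7.3×10^-10)
= 10 - log10(7.3) = 9.14
pH = 14 - pOH = 14 - 9.14 = 4.86

4.86


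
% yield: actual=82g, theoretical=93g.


% yield = actual/theoretical × 100
= 82/93 × 100
= 88.17%

88.17%


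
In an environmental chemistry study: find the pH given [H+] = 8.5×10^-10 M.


pH = -log10([H+]) = -log10(8.5×10^-10)
= 10 - log10(8.5)
= 10 - 0.93
= 9.07

9.07


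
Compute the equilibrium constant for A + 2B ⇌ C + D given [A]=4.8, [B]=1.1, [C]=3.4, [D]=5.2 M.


Kc = [C][D]/([A][B]^2)
= (3.4^1 × 5.2^1)/(4.8^1 × 1.1^2)
= 17.68/5.808
= 3.044

3.044


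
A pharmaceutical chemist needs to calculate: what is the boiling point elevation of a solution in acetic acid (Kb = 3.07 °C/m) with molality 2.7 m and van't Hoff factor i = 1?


ΔTb = Kb × m × i
= 3.07 × 2.7 × 1
= 8.289 °C

8.289 °C


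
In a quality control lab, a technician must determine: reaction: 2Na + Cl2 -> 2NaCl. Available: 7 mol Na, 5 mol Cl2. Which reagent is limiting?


Mole ratio available / coefficient:
  Na: 7/2 = 3.500
  Cl2: 5/1 = 5.000
Smaller ratio is limiting.

Na


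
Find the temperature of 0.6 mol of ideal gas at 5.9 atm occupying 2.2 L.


PV = nRT  (R = 0.08206 L·atm/(mol·K))
T = PV/(nR) = 5.9×2.2/(0.6×0.08206)
= 12.98/0.049236
= 263.63 K

263.63 K


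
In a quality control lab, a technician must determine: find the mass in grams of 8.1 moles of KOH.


M(KOH) = 56.11 g/mol
mass = n × M = 8.1 × 56.11 = 454.49 g

454.49 g


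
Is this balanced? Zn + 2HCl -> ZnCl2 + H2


Equation: Zn + 2HCl -> ZnCl2 + H2
Check atoms: Cl: 2=2, H: 2=2, Zn: 1=1
Balanced

Yes, balanced


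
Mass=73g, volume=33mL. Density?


ρ = mass/volume
= 73/33
= 2.212 g/mL

2.212 g/mL


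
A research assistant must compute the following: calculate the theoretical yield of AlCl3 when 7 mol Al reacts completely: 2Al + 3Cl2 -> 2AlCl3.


Mole ratio AlCl3:Al = 2:2
n(AlCl3) = 7 × 2/2 = 7.000 mol
mass = 7.000 × 133.33 = 933.31 g

933.31 g


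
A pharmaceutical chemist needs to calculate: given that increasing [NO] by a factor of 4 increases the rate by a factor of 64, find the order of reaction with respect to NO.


rate ∝ [NO]^n
4^n = 64 → n = 3
Order in NO: 3

3


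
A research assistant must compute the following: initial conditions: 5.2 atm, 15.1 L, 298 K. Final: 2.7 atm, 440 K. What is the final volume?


P1V1/T1 = P2V2/T2
V2 = P1V1T2/(T1P2)
= 5.2×15.1×440/(298×2.7)
= 42.939 L

42.939 L


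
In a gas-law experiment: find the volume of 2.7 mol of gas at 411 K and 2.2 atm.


PV = nRT  (R = 0.08206 L·atm/(mol·K))
V = nRT/P = 2.7×0.08206×411/2.2
= 41.392 L

41.392 L


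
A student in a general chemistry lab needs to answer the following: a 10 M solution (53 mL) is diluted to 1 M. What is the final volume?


C1V1 = C2V2
10 × 53 = 1 × V2
V2 = 530/1 = 530.0 mL

530.0 mL


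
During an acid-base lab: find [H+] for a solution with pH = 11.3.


[H+] = 10^(-pH) = 10^(-11.3)
= 5.01×10^-12 M

5.01×10^-12 M


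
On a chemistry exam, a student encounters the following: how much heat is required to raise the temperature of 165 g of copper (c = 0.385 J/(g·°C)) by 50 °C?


q = mcΔT = 165 × 0.385 × 50
= 3176.25 J

3176.25 J


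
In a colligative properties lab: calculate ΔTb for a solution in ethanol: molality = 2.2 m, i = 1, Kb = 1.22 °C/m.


ΔTb = Kb × m × i
= 1.22 × 2.2 × 1
= 2.684 °C

2.684 °C


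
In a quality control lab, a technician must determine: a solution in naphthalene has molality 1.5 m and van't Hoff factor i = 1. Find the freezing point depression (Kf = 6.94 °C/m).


ΔTf = Kf × m × i
= 6.94 × 1.5 × 1
= 10.41 °C

10.41 °C


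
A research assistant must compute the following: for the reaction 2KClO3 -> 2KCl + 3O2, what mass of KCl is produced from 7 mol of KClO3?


Mole ratio KCl:KClO3 = 2:2
n(KCl) = 7 × 2/2 = 7.000 mol
mass = 7.000 × 74.55 = 521.85 g

521.85 g


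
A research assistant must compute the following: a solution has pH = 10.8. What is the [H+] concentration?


[H+] = 10^(-pH) = 10^(-10.8)
= 1.58×10^-11 M

1.58×10^-11 M


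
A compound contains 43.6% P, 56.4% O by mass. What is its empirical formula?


Assume 100 g sample. Moles of each element:
  P: 43.6/30.97 = 1.408 mol
  O: 56.4/16.0 = 3.525 mol
Divide by smallest (1.408):
  P: 1.408/1.408 = 1.0
  O: 3.525/1.408 = 2.5
Multiply all ratios by 2 to obtain whole numbers.
Empirical formula: P2O5

P2O5


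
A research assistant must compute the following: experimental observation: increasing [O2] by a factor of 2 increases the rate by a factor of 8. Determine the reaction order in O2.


rate ∝ [O2]^n
2^n = 8 → n = 3
Order in O2: 3

3


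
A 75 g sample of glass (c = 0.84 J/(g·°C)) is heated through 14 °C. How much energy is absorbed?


q = mcΔT = 75 × 0.84 × 14
= 882.00 J

882.00 J


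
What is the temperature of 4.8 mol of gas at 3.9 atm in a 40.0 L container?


PV = nRT  (R = 0.08206 L·atm/(mol·K))
T = PV/(nR) = 3.9×40.0/(4.8×0.08206)
= 156.00/0.393888
= 396.05 K

396.05 K


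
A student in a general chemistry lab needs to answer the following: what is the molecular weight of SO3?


M(SO3) = 1×32.07 + 3×16.0
= 32.07 + 48.0
= 80.07 g/mol

80.07 g/mol


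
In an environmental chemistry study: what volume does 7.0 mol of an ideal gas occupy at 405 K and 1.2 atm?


PV = nRT  (R = 0.08206 L·atm/(mol·K))
V = nRT/P = 7.0×0.08206×405/1.2
= 193.867 L

193.867 L


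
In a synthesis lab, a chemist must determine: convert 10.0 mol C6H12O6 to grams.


M(C6H12O6) = 180.16 g/mol
mass = n × M = 10.0 × 180.16 = 1801.60 g

1801.60 g


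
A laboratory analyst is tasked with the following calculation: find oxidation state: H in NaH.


H with a metal (hydride): -1
Oxidation number: -1

-1


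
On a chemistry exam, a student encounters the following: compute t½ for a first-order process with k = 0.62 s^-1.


t½ = ln2/k = 0.693147/(0.62 s^-1)
= 1.118 s

1.118 s


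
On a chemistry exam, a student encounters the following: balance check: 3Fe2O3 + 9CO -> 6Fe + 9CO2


Equation: 3Fe2O3 + 9CO -> 6Fe + 9CO2
Check atoms: C: 9=9, Fe: 6=6, O: 18=18
Balanced

Yes, balanced


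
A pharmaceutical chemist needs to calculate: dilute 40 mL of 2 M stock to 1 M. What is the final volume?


C1V1 = C2V2
2 × 40 = 1 × V2
V2 = 80/1 = 80.0 mL

80.0 mL


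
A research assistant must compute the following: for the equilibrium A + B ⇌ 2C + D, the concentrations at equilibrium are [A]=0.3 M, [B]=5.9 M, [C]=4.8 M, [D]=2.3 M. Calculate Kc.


Kc = [C]^2[D]/([A][B])
= (4.8^2 × 2.3^1)/(0.3^1 × 5.9^1)
= 52.992/1.77
= 29.94

29.94


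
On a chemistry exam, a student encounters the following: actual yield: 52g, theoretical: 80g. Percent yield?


% yield = actual/theoretical × 100
= 52/80 × 100
= 65.0%

65.0%


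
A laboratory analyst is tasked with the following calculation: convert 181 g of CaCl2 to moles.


M(CaCl2) = 110.98 g/mol
n = mass/M = 181/110.98 = 1.6309 mol

1.6309 mol


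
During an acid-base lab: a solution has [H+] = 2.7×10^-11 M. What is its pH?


pH = -log10([H+]) = -log10(2.7×10^-11)
= 11 - log10(2.7)
= 11 - 0.43
= 10.57

10.57


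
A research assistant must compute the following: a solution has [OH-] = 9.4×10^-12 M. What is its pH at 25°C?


pOH = -log10([OH-]) = -log10(9.4×10^-12)
= 12 - log10(9.4) = 11.03
pH = 14 - pOH = 14 - 11.03 = 2.97

2.97


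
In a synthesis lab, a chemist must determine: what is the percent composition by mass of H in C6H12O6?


M(C6H12O6) = 6×12.01 + 12×1.008 + 6×16.0 = 180.156 g/mol
Mass of H = 12 × 1.008 = 12.096 g/mol
% H = 12.096/180.156 × 100 = 6.71%

6.71%


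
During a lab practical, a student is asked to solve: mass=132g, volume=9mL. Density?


ρ = mass/volume
= 132/9
= 14.667 g/mL

14.667 g/mL


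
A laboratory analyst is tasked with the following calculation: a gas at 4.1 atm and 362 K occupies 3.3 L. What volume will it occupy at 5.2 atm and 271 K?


P1V1/T1 = P2V2/T2
V2 = P1V1T2/(T1P2)
= 4.1×3.3×271/(362×5.2)
= 1.948 L

1.948 L


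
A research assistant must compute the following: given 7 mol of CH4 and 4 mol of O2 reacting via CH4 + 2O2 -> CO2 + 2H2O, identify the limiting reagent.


Mole ratio available / coefficient:
  CH4: 7/1 = 7.000
  O2: 4/2 = 2.000
Smaller ratio is limiting.

O2


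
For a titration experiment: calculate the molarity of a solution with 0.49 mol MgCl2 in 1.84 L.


M = n/V = 0.49/1.84 = 0.266 mol/L

0.266 M


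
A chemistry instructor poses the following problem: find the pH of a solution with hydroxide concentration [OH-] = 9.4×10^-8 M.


pOH = -log10([OH-]) = -log10(9.4×10^-8)
= 8 - log10(9.4) = 7.03
pH = 14 - pOH = 14 - 7.03 = 6.97

6.97


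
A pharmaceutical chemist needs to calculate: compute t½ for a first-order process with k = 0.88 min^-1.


t½ = ln2/k = 0.693147/(0.88 min^-1)
= 0.7877 min

0.7877 min


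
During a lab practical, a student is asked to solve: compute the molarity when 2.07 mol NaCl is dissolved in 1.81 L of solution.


M = n/V = 2.07/1.81 = 1.144 mol/L

1.144 M


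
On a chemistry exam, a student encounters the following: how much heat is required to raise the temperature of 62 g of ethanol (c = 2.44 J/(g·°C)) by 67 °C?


q = mcΔT = 62 × 2.44 × 67
= 10135.76 J

10135.76 J


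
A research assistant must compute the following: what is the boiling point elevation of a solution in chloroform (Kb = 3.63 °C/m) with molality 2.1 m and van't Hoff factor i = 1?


ΔTb = Kb × m × i
= 3.63 × 2.1 × 1
= 7.623 °C

7.623 °C


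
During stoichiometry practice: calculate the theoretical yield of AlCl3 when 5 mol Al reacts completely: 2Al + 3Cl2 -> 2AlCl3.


Mole ratio AlCl3:Al = 2:2
n(AlCl3) = 5 × 2/2 = 5.000 mol
mass = 5.000 × 133.33 = 666.65 g

666.65 g


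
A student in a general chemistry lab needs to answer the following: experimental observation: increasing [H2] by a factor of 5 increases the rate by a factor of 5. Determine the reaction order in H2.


rate ∝ [H2]^n
5^n = 5 → n = 1
Order in H2: 1

1


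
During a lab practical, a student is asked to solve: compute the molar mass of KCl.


M(KCl) = 1×39.1 + 1×35.45
= 39.1 + 35.45
= 74.55 g/mol

74.55 g/mol


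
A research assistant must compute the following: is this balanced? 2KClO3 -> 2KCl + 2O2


Equation: 2KClO3 -> 2KCl + 2O2
Check atoms: Cl: 2=2, K: 2=2, O: 6≠4
Not balanced

No, not balanced


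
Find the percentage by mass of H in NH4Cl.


M(NH4Cl) = 1×14.01 + 4×1.008 + 1×35.45 = 53.492 g/mol
Mass of H = 4 × 1.008 = 4.032 g/mol
% H = 4.032/53.492 × 100 = 7.54%

7.54%


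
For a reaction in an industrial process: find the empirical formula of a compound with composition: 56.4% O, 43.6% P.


Assume 100 g sample. Moles of each element:
  O: 56.4/16.0 = 3.525 mol
  P: 43.6/30.97 = 1.408 mol
Divide by smallest (1.408):
  O: 3.525/1.408 = 2.5
  P: 1.408/1.408 = 1.0
Multiply all ratios by 2 to obtain whole numbers.
Empirical formula: P2O5

P2O5


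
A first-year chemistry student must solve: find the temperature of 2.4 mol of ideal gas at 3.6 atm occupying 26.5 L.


PV = nRT  (R = 0.08206 L·atm/(mol·K))
T = PV/(nR) = 3.6×26.5/(2.4×0.08206)
= 95.40/0.196944
= 484.40 K

484.40 K


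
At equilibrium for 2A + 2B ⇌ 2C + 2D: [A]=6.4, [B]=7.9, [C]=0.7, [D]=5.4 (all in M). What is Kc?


Kc = [C]^2[D]^2/([A]^2[B]^2)
= (0.7^2 × 5.4^2)/(6.4^2 × 7.9^2)
= 14.2884/2556.3136
= 0.005589

0.005589


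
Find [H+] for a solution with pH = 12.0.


[H+] = 10^(-pH) = 10^(-12.0)
= 1.0×10^-12 M

1.0×10^-12 M


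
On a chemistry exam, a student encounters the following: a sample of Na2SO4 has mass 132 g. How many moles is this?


M(Na2SO4) = 142.05 g/mol
n = mass/M = 132/142.05 = 0.9293 mol

0.9293 mol


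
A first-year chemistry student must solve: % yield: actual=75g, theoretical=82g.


% yield = actual/theoretical × 100
= 75/82 × 100
= 91.46%

91.46%


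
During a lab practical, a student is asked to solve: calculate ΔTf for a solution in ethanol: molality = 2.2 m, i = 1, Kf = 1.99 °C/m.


ΔTf = Kf × m × i
= 1.99 × 2.2 × 1
= 4.378 °C

4.378 °C


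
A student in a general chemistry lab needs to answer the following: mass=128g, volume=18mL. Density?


ρ = mass/volume
= 128/18
= 7.111 g/mL

7.111 g/mL


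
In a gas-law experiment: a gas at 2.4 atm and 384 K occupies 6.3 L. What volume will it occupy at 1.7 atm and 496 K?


P1V1/T1 = P2V2/T2
V2 = P1V1T2/(T1P2)
= 2.4×6.3×496/(384×1.7)
= 11.488 L

11.488 L


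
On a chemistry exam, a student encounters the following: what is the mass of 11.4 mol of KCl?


M(KCl) = 74.55 g/mol
mass = n × M = 11.4 × 74.55 = 849.87 g

849.87 g


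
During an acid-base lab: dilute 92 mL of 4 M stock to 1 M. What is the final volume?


C1V1 = C2V2
4 × 92 = 1 × V2
V2 = 368/1 = 368.0 mL

368.0 mL


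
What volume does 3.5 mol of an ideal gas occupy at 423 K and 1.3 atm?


PV = nRT  (R = 0.08206 L·atm/(mol·K))
V = nRT/P = 3.5×0.08206×423/1.3
= 93.454 L

93.454 L


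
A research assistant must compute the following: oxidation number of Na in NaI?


Group 1 metal: +1
Oxidation number: +1

+1


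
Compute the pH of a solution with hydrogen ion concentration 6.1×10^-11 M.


pH = -log10([H+]) = -log10(6.1×10^-11)
= 11 - log10(6.1)
= 11 - 0.79
= 10.21

10.21


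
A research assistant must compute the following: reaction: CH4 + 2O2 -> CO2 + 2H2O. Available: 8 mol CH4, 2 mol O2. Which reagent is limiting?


Mole ratio available / coefficient:
  CH4: 8/1 = 8.000
  O2: 2/2 = 1.000
Smaller ratio is limiting.

O2


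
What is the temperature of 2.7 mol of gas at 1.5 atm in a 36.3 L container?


PV = nRT  (R = 0.08206 L·atm/(mol·K))
T = PV/(nR) = 1.5×36.3/(2.7×0.08206)
= 54.45/0.221562
= 245.76 K

245.76 K


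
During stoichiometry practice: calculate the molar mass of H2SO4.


M(H2SO4) = 2×1.008 + 1×32.07 + 4×16.0
= 2.02 + 32.07 + 64.0
= 98.09 g/mol

98.09 g/mol


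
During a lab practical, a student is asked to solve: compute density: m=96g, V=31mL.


ρ = mass/volume
= 96/31
= 3.097 g/mL

3.097 g/mL


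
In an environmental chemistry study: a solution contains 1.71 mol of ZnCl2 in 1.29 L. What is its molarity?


M = n/V = 1.71/1.29 = 1.326 mol/L

1.326 M


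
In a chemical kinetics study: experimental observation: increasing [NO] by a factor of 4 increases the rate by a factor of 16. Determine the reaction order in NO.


rate ∝ [NO]^n
4^n = 16 → n = 2
Order in NO: 2

2


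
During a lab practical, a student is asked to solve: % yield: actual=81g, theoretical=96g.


% yield = actual/theoretical × 100
= 81/96 × 100
= 84.38%

84.38%


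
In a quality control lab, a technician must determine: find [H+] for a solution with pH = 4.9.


[H+] = 10^(-pH) = 10^(-4.9)
= 1.26×10^-5 M

1.26×10^-5 M


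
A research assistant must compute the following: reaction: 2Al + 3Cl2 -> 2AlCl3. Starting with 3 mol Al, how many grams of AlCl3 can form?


Mole ratio AlCl3:Al = 2:2
n(AlCl3) = 3 × 2/2 = 3.000 mol
mass = 3.000 × 133.33 = 399.99 g

399.99 g


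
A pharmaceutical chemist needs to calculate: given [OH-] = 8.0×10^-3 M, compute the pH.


pOH = -log10([OH-]) = -log10(8.0×10^-3)
= 3 - log10(8.0) = 2.1
pH = 14 - pOH = 14 - 2.1 = 11.9

11.9


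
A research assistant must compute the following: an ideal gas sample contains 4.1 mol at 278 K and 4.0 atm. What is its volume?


PV = nRT  (R = 0.08206 L·atm/(mol·K))
V = nRT/P = 4.1×0.08206×278/4.0
= 23.383 L

23.383 L


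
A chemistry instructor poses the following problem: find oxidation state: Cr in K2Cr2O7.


2(+1) + 2x + 7(-2) = 0, so x = +6
Oxidation number: +6

+6


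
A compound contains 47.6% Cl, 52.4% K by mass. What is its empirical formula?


Assume 100 g sample. Moles of each element:
  Cl: 47.6/35.45 = 1.343 mol
  K: 52.4/39.1 = 1.34 mol
Divide by smallest (1.34):
  Cl: 1.343/1.34 = 1.0
  K: 1.34/1.34 = 1.0
Empirical formula: KCl

KCl


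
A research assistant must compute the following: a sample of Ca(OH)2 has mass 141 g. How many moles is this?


M(Ca(OH)2) = 74.1 g/mol
n = mass/M = 141/74.1 = 1.9028 mol

1.9028 mol


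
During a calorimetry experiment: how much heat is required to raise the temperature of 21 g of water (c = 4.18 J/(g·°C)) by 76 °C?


q = mcΔT = 21 × 4.18 × 76
= 6671.28 J

6671.28 J


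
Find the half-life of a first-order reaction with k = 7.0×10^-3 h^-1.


t½ = ln2/k = 0.693147/(7.0×10^-3 h^-1)
= 99.02 h

99.02 h


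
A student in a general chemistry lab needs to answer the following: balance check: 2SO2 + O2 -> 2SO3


Equation: 2SO2 + O2 -> 2SO3
Check atoms: O: 6=6, S: 2=2
Balanced

Yes, balanced


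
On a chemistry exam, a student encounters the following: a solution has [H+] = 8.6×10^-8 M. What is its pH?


pH = -log10([H+]) = -log10(8.6×10^-8)
= 8 - log10(8.6)
= 8 - 0.93
= 7.07

7.07


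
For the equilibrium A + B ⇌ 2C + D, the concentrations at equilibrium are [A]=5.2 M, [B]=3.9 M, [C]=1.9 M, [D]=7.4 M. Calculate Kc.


Kc = [C]^2[D]/([A][B])
= (1.9^2 × 7.4^1)/(5.2^1 × 3.9^1)
= 26.714/20.28
= 1.317

1.317


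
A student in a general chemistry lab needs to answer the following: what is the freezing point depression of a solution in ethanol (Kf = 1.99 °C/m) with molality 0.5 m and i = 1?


ΔTf = Kf × m × i
= 1.99 × 0.5 × 1
= 0.995 °C

0.995 °C


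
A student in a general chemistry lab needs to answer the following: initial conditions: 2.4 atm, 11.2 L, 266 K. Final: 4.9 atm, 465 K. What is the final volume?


P1V1/T1 = P2V2/T2
V2 = P1V1T2/(T1P2)
= 2.4×11.2×465/(266×4.9)
= 9.59 L

9.59 L


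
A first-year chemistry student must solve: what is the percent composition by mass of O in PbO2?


M(PbO2) = 1×207.2 + 2×16.0 = 239.20 g/mol
Mass of O = 2 × 16.0 = 32.00 g/mol
% O = 32.00/239.20 × 100 = 13.38%

13.38%


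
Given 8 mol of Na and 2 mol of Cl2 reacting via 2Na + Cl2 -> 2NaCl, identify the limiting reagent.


Mole ratio available / coefficient:
  Na: 8/2 = 4.000
  Cl2: 2/1 = 2.000
Smaller ratio is limiting.

Cl2


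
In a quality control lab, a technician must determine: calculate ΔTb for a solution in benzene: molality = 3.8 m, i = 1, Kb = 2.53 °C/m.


ΔTb = Kb × m × i
= 2.53 × 3.8 × 1
= 9.614 °C

9.614 °C


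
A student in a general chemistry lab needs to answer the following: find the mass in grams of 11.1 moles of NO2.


M(NO2) = 46.01 g/mol
mass = n × M = 11.1 × 46.01 = 510.71 g

510.71 g


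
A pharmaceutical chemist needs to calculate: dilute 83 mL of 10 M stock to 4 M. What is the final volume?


C1V1 = C2V2
10 × 83 = 4 × V2
V2 = 830/4 = 207.5 mL

207.5 mL


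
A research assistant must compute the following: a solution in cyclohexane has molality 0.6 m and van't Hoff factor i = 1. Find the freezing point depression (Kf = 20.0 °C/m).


ΔTf = Kf × m × i
= 20.0 × 0.6 × 1
= 12.0 °C

12.0 °C


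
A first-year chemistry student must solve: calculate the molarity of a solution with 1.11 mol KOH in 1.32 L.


M = n/V = 1.11/1.32 = 0.841 mol/L

0.841 M


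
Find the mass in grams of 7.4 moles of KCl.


M(KCl) = 74.55 g/mol
mass = n × M = 7.4 × 74.55 = 551.67 g

551.67 g


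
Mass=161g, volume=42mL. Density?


ρ = mass/volume
= 161/42
= 3.833 g/mL

3.833 g/mL


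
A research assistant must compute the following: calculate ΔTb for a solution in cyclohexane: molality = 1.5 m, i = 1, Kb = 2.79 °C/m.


ΔTb = Kb × m × i
= 2.79 × 1.5 × 1
= 4.185 °C

4.185 °C


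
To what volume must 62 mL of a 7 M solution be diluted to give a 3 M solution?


C1V1 = C2V2
7 × 62 = 3 × V2
V2 = 434/3 = 144.67 mL

144.67 mL


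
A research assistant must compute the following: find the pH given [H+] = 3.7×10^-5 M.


pH = -log10([H+]) = -log10(3.7×10^-5)
= 5 - log10(3.7)
= 5 - 0.57
= 4.43

4.43


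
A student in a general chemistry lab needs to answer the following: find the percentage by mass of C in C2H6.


M(C2H6) = 2×12.01 + 6×1.008 = 30.068 g/mol
Mass of C = 2 × 12.01 = 24.02 g/mol
% C = 24.02/30.068 × 100 = 79.89%

79.89%


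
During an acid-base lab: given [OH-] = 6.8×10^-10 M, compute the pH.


pOH = -log10([OH-]) = -log10(6.8×10^-10)
= 10 - log10(6.8) = 9.17
pH = 14 - pOH = 14 - 9.17 = 4.83

4.83


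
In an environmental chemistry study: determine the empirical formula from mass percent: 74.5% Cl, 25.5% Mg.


Assume 100 g sample. Moles of each element:
  Cl: 74.5/35.45 = 2.102 mol
  Mg: 25.5/24.31 = 1.049 mol
Divide by smallest (1.049):
  Cl: 2.102/1.049 = 2.0
  Mg: 1.049/1.049 = 1.0
Empirical formula: MgCl2

MgCl2


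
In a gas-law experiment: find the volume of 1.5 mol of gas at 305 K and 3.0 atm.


PV = nRT  (R = 0.08206 L·atm/(mol·K))
V = nRT/P = 1.5×0.08206×305/3.0
= 12.514 L

12.514 L


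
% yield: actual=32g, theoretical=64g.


% yield = actual/theoretical × 100
= 32/64 × 100
= 50.0%

50.0%


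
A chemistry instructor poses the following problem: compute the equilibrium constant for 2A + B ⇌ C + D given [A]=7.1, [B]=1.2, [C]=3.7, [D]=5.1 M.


Kc = [C][D]/([A]^2[B])
= (3.7^1 × 5.1^1)/(7.1^2 × 1.2^1)
= 18.87/60.492
= 0.3119

0.3119


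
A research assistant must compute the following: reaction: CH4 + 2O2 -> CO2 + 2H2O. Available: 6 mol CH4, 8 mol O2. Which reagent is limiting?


Mole ratio available / coefficient:
  CH4: 6/1 = 6.000
  O2: 8/2 = 4.000
Smaller ratio is limiting.

O2


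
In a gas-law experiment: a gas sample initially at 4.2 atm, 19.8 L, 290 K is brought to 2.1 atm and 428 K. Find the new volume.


P1V1/T1 = P2V2/T2
V2 = P1V1T2/(T1P2)
= 4.2×19.8×428/(290×2.1)
= 58.444 L

58.444 L


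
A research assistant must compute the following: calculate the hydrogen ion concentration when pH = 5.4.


[H+] = 10^(-pH) = 10^(-5.4)
= 3.98×10^-6 M

3.98×10^-6 M


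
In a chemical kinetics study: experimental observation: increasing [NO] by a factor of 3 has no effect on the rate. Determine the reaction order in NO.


rate ∝ [NO]^n
rate ∝ [NO]^0
Order in NO: 0

0


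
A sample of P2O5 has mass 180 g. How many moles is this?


M(P2O5) = 141.94 g/mol
n = mass/M = 180/141.94 = 1.2681 mol

1.2681 mol


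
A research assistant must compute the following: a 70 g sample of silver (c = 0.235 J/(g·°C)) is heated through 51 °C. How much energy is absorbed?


q = mcΔT = 70 × 0.235 × 51
= 838.95 J

838.95 J


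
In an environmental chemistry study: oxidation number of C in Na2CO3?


2(+1) + x + 3(-2) = 0, so x = +4
Oxidation number: +4

+4


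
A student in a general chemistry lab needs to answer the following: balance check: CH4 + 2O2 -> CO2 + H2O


Equation: CH4 + 2O2 -> CO2 + H2O
Check atoms: C: 1=1, H: 4≠2, O: 4≠3
Not balanced

No, not balanced


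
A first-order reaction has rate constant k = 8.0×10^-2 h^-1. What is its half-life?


t½ = ln2/k = 0.693147/(8.0×10^-2 h^-1)
= 8.664 h

8.664 h


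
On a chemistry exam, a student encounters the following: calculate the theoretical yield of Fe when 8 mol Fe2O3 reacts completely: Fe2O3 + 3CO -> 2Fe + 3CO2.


Mole ratio Fe:Fe2O3 = 2:1
n(Fe) = 8 × 2/1 = 16.000 mol
mass = 16.000 × 55.85 = 893.6 g

893.6 g


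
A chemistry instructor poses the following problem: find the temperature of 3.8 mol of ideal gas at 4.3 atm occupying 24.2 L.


PV = nRT  (R = 0.08206 L·atm/(mol·K))
T = PV/(nR) = 4.3×24.2/(3.8×0.08206)
= 104.06/0.311828
= 333.71 K

333.71 K


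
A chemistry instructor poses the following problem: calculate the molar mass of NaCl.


M(NaCl) = 1×22.99 + 1×35.45
= 22.99 + 35.45
= 58.44 g/mol

58.44 g/mol


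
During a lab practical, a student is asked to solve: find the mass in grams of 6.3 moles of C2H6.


M(C2H6) = 30.07 g/mol
mass = n × M = 6.3 × 30.07 = 189.44 g

189.44 g


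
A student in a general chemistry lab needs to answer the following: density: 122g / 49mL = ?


ρ = mass/volume
= 122/49
= 2.49 g/mL

2.49 g/mL


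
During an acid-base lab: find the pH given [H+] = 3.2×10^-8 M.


pH = -log10([H+]) = -log10(3.2×10^-8)
= 8 - log10(3.2)
= 8 - 0.51
= 7.49

7.49


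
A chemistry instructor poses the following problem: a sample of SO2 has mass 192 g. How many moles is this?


M(SO2) = 64.07 g/mol
n = mass/M = 192/64.07 = 2.9967 mol

2.9967 mol


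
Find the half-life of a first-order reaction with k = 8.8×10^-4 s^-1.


t½ = ln2/k = 0.693147/(8.8×10^-4 s^-1)
= 787.7 s

787.7 s


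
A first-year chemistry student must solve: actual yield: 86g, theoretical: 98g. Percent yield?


% yield = actual/theoretical × 100
= 86/98 × 100
= 87.76%

87.76%


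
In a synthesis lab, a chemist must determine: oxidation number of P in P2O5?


2x + 5(-2) = 0, so x = +5
Oxidation number: +5

+5


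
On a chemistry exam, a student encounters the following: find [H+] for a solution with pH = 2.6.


[H+] = 10^(-pH) = 10^(-2.6)
= 2.51×10^-3 M

2.51×10^-3 M


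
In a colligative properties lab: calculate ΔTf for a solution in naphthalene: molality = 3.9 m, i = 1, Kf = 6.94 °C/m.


ΔTf = Kf × m × i
= 6.94 × 3.9 × 1
= 27.066 °C

27.066 °C


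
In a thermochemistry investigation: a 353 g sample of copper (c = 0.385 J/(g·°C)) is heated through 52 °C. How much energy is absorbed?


q = mcΔT = 353 × 0.385 × 52
= 7067.06 J

7067.06 J


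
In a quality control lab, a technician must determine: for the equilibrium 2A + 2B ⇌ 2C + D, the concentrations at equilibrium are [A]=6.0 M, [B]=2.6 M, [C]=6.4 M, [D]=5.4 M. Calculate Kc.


Kc = [C]^2[D]/([A]^2[B]^2)
= (6.4^2 × 5.4^1)/(6.0^2 × 2.6^2)
= 221.184/243.36
= 0.9089

0.9089


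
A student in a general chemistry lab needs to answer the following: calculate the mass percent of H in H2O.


M(H2O) = 2×1.008 + 1×16.0 = 18.016 g/mol
Mass of H = 2 × 1.008 = 2.016 g/mol
% H = 2.016/18.016 × 100 = 11.19%

11.19%


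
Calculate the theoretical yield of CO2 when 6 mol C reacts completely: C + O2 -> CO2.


Mole ratio CO2:C = 1:1
n(CO2) = 6 × 1/1 = 6.000 mol
mass = 6.000 × 44.01 = 264.06 g

264.06 g


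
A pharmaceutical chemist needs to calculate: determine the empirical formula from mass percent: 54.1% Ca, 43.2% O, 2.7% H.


Assume 100 g sample. Moles of each element:
  Ca: 54.1/40.08 = 1.35 mol
  O: 43.2/16.0 = 2.7 mol
  H: 2.7/1.008 = 2.679 mol
Divide by smallest (1.35):
  Ca: 1.35/1.35 = 1.0
  O: 2.7/1.35 = 2.0
  H: 2.679/1.35 = 1.98
Empirical formula: CaO2H2

CaO2H2


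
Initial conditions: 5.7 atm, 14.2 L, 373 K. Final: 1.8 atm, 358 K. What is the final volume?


P1V1/T1 = P2V2/T2
V2 = P1V1T2/(T1P2)
= 5.7×14.2×358/(373×1.8)
= 43.158 L

43.158 L


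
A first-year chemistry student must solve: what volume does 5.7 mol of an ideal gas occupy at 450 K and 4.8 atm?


PV = nRT  (R = 0.08206 L·atm/(mol·K))
V = nRT/P = 5.7×0.08206×450/4.8
= 43.851 L

43.851 L


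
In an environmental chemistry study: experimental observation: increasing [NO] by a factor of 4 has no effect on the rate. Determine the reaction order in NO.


rate ∝ [NO]^n
rate ∝ [NO]^0
Order in NO: 0

0


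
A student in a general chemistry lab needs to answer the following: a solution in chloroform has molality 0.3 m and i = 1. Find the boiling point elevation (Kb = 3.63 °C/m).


ΔTb = Kb × m × i
= 3.63 × 0.3 × 1
= 1.089 °C

1.089 °C


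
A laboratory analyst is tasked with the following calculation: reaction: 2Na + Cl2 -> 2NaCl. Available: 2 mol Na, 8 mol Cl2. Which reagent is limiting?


Mole ratio available / coefficient:
  Na: 2/2 = 1.000
  Cl2: 8/1 = 8.000
Smaller ratio is limiting.

Na


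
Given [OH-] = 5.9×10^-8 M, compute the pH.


pOH = -log10([OH-]) = -log10(5.9×10^-8)
= 8 - log10(5.9) = 7.23
pH = 14 - pOH = 14 - 7.23 = 6.77

6.77


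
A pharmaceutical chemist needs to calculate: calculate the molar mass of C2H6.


M(C2H6) = 2×12.01 + 6×1.008
= 24.02 + 6.05
= 30.07 g/mol

30.07 g/mol


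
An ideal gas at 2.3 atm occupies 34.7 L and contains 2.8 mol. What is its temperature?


PV = nRT  (R = 0.08206 L·atm/(mol·K))
T = PV/(nR) = 2.3×34.7/(2.8×0.08206)
= 79.81/0.229768
= 347.35 K

347.35 K


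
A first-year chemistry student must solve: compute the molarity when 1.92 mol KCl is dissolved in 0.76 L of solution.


M = n/V = 1.92/0.76 = 2.526 mol/L

2.526 M


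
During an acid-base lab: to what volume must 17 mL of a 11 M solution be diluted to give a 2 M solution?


C1V1 = C2V2
11 × 17 = 2 × V2
V2 = 187/2 = 93.5 mL

93.5 mL


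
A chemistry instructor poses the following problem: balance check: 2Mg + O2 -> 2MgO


Equation: 2Mg + O2 -> 2MgO
Check atoms: Mg: 2=2, O: 2=2
Balanced

Yes, balanced


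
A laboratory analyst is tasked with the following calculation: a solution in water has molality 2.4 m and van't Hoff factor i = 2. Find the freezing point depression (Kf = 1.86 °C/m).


ΔTf = Kf × m × i
= 1.86 × 2.4 × 2
= 8.928 °C

8.928 °C


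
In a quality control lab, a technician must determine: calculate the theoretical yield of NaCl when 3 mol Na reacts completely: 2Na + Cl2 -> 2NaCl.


Mole ratio NaCl:Na = 2:2
n(NaCl) = 3 × 2/2 = 3.000 mol
mass = 3.000 × 58.44 = 175.32 g

175.32 g


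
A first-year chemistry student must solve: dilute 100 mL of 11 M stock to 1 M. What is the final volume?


C1V1 = C2V2
11 × 100 = 1 × V2
V2 = 1100/1 = 1100.0 mL

1100.0 mL


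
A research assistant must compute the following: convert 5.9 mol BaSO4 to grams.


M(BaSO4) = 233.4 g/mol
mass = n × M = 5.9 × 233.4 = 1377.06 g

1377.06 g


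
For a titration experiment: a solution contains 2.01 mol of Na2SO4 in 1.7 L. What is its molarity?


M = n/V = 2.01/1.7 = 1.182 mol/L

1.182 M


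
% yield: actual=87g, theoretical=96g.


% yield = actual/theoretical × 100
= 87/96 × 100
= 90.62%

90.62%


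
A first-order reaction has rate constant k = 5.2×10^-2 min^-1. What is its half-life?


t½ = ln2/k = 0.693147/(5.2×10^-2 min^-1)
= 13.33 min

13.33 min


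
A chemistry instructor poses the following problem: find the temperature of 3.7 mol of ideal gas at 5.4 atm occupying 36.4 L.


PV = nRT  (R = 0.08206 L·atm/(mol·K))
T = PV/(nR) = 5.4×36.4/(3.7×0.08206)
= 196.56/0.303622
= 647.38 K

647.38 K


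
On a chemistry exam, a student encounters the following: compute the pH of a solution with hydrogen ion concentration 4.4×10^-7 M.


pH = -log10([H+]) = -log10(4.4×10^-7)
= 7 - log10(4.4)
= 7 - 0.64
= 6.36

6.36


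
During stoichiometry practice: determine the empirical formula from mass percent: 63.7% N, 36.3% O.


Assume 100 g sample. Moles of each element:
  N: 63.7/14.01 = 4.547 mol
  O: 36.3/16.0 = 2.269 mol
Divide by smallest (2.269):
  N: 4.547/2.269 = 2.0
  O: 2.269/2.269 = 1.0
Empirical formula: N2O

N2O


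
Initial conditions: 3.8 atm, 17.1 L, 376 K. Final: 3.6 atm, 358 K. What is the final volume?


P1V1/T1 = P2V2/T2
V2 = P1V1T2/(T1P2)
= 3.8×17.1×358/(376×3.6)
= 17.186 L

17.186 L


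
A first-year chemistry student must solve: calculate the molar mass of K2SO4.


M(K2SO4) = 2×39.1 + 1×32.07 + 4×16.0
= 78.2 + 32.07 + 64.0
= 174.27 g/mol

174.27 g/mol


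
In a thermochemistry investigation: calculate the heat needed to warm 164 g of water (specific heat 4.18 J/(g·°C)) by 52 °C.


q = mcΔT = 164 × 4.18 × 52
= 35647.04 J

35647.04 J


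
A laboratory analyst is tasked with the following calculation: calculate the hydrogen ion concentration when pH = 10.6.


[H+] = 10^(-pH) = 10^(-10.6)
= 2.51×10^-11 M

2.51×10^-11 M


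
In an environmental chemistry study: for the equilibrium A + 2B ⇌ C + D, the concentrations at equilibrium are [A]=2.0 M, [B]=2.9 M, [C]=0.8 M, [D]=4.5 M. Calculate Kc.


Kc = [C][D]/([A][B]^2)
= (0.8^1 × 4.5^1)/(2.0^1 × 2.9^2)
= 3.6/16.82
= 0.2140

0.2140


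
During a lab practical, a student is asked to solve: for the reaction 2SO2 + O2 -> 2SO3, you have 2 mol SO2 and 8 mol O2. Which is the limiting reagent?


Mole ratio available / coefficient:
  SO2: 2/2 = 1.000
  O2: 8/1 = 8.000
Smaller ratio is limiting.

SO2


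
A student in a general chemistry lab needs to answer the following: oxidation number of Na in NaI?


Group 1 metal: +1
Oxidation number: +1

+1


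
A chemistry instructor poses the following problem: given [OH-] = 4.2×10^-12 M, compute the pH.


pOH = -log10([OH-]) = -log10(4.2×10^-12)
= 12 - log10(4.2) = 11.38
pH = 14 - pOH = 14 - 11.38 = 2.62

2.62


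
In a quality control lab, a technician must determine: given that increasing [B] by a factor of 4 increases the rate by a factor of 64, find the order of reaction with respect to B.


rate ∝ [B]^n
4^n = 64 → n = 3
Order in B: 3

3


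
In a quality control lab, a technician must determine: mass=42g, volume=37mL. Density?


ρ = mass/volume
= 42/37
= 1.135 g/mL

1.135 g/mL


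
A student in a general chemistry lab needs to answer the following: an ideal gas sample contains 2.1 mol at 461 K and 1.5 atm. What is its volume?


PV = nRT  (R = 0.08206 L·atm/(mol·K))
V = nRT/P = 2.1×0.08206×461/1.5
= 52.962 L

52.962 L


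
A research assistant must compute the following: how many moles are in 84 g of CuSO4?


M(CuSO4) = 159.62 g/mol
n = mass/M = 84/159.62 = 0.5262 mol

0.5262 mol


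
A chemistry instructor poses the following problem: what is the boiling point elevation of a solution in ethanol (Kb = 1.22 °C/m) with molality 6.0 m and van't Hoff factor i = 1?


ΔTb = Kb × m × i
= 1.22 × 6.0 × 1
= 7.32 °C

7.32 °C


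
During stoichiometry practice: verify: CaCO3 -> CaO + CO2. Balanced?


Equation: CaCO3 -> CaO + CO2
Check atoms: C: 1=1, Ca: 1=1, O: 3=3
Balanced

Yes, balanced


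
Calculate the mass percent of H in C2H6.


M(C2H6) = 2×12.01 + 6×1.008 = 30.068 g/mol
Mass of H = 6 × 1.008 = 6.048 g/mol
% H = 6.048/30.068 × 100 = 20.11%

20.11%


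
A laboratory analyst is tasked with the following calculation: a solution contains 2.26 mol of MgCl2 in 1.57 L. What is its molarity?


M = n/V = 2.26/1.57 = 1.439 mol/L

1.439 M


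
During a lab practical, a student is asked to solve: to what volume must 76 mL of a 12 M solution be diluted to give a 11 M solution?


C1V1 = C2V2
12 × 76 = 11 × V2
V2 = 912/11 = 82.91 mL

82.91 mL
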